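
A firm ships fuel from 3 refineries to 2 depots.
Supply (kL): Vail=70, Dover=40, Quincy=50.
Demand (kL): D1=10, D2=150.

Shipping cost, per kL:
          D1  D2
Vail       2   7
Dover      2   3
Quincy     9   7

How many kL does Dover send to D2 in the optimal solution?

40

Solving gives:
  Vail–D1: 10 kL
  Vail–D2: 60 kL
  Dover–D2: 40 kL
  Quincy–D2: 50 kL
Total cost = 910.
So Dover→D2 carries 40 kL.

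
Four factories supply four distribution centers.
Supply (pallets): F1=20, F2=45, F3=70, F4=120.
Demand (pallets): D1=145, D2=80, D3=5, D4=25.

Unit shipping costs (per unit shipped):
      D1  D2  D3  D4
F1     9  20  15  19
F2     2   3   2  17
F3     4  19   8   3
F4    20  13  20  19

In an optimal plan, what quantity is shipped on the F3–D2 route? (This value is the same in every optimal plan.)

0

The minimum-cost plan:
  F1->D1: 20 × 9 = 180
  F2->D1: 40 × 2 = 80
  F2->D3: 5 × 2 = 10
  F3->D1: 70 × 4 = 280
  F4->D1: 15 × 20 = 300
  F4->D2: 80 × 13 = 1040
  F4->D4: 25 × 19 = 475
Total cost = 2365.
The route F3→D2 is not used.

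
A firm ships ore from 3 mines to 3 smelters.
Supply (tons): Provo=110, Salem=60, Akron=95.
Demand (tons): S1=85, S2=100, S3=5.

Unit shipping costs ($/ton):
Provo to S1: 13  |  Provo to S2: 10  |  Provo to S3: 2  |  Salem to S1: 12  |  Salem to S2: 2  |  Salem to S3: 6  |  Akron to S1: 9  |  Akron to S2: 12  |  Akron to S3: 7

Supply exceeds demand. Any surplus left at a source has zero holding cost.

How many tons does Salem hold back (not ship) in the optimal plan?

0

An optimal plan:
  Provo->S2: 40 × $10 = $400
  Provo->S3: 5 × $2 = $10
  Salem->S2: 60 × $2 = $120
  Akron->S1: 85 × $9 = $765
Total cost = $1295.
Salem ships 60 of its 60, leaving 0.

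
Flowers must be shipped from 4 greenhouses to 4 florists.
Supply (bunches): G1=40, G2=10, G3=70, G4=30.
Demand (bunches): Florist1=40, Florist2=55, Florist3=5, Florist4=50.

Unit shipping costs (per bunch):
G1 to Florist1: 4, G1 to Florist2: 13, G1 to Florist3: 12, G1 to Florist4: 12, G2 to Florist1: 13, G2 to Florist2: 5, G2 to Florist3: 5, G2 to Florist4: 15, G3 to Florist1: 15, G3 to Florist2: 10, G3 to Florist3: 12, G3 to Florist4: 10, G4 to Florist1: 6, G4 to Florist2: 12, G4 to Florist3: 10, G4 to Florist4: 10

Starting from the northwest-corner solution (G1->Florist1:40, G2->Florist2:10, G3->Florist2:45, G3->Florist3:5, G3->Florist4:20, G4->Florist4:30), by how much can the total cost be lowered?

10

Current plan cost = 40·4 + 10·5 + 45·10 + 5·12 + 20·10 + 30·10 = 1220.
Optimal plan:
  G1–Florist1: 40 × 4 = 160
  G2–Florist2: 5 × 5 = 25
  G2–Florist3: 5 × 5 = 25
  G3–Florist2: 50 × 10 = 500
  G3–Florist4: 20 × 10 = 200
  G4–Florist4: 30 × 10 = 300
Optimal cost = 1210.
Saving = 1220 − 1210 = 10.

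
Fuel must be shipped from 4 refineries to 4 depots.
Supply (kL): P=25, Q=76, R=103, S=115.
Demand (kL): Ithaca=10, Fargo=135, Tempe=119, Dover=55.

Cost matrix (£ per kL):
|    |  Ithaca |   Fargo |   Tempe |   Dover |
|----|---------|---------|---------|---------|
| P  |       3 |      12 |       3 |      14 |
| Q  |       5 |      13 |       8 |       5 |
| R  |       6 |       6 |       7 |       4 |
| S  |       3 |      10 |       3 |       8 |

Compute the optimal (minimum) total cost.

1653

One minimum-cost allocation:
  P–Tempe: 25 × £3 = £75
  Q–Ithaca: 10 × £5 = £50
  Q–Fargo: 11 × £13 = £143
  Q–Dover: 55 × £5 = £275
  R–Fargo: 103 × £6 = £618
  S–Fargo: 21 × £10 = £210
  S–Tempe: 94 × £3 = £282
Total = 75 + 50 + 143 + 275 + 618 + 210 + 282 = £1653.
(Supply check: P ships 25; Q ships 76; R ships 103; S ships 115.)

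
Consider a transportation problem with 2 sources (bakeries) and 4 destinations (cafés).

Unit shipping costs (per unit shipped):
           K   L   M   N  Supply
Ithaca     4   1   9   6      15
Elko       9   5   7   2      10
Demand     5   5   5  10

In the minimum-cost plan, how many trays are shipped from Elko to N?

The minimum-cost plan:
  Ithaca->K: 5 × 4 = 20
  Ithaca->L: 5 × 1 = 5
  Ithaca->M: 5 × 9 = 45
  Elko->N: 10 × 2 = 20
Total cost = 90.
So Elko→N carries 10 trays.

10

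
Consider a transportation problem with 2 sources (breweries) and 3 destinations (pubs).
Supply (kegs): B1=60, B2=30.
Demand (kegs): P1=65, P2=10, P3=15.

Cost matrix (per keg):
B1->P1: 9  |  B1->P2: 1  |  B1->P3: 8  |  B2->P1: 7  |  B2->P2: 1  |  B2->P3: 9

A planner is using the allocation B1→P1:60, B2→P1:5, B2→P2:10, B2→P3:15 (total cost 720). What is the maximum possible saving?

Current plan cost = 60·9 + 5·7 + 10·1 + 15·9 = 720.
Optimal plan:
  B1→P1: 35 × 9 = 315
  B1→P2: 10 × 1 = 10
  B1→P3: 15 × 8 = 120
  B2→P1: 30 × 7 = 210
Optimal cost = 655.
Saving = 720 − 655 = 65.

65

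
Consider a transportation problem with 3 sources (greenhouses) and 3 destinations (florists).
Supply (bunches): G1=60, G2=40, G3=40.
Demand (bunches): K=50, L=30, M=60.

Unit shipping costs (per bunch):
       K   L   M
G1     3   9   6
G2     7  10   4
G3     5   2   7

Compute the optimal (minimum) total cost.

500

A cheapest plan:
  G1->K: 50 × 3 = 150
  G1->M: 10 × 6 = 60
  G2->M: 40 × 4 = 160
  G3->L: 30 × 2 = 60
  G3->M: 10 × 7 = 70
Total = 150 + 60 + 160 + 60 + 70 = 500.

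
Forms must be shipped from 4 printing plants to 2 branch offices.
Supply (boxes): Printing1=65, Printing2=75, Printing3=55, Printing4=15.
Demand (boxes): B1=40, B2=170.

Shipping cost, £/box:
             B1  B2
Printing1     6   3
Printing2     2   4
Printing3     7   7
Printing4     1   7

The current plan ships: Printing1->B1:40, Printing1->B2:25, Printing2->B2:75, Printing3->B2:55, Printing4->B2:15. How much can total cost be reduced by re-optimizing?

260

Current plan cost = 40·6 + 25·3 + 75·4 + 55·7 + 15·7 = £1105.
Optimal plan:
  Printing1->B2: 65 × £3 = £195
  Printing2->B1: 25 × £2 = £50
  Printing2->B2: 50 × £4 = £200
  Printing3->B2: 55 × £7 = £385
  Printing4->B1: 15 × £1 = £15
Optimal cost = £845.
Saving = 1105 − 845 = £260.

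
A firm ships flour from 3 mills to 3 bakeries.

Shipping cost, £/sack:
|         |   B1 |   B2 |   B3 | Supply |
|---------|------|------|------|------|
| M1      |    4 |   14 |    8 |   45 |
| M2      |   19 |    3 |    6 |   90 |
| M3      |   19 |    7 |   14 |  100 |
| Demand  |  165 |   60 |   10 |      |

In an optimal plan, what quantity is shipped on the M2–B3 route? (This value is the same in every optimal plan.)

Solving gives:
  M1->B1: 45 × £4 = £180
  M2->B1: 20 × £19 = £380
  M2->B2: 60 × £3 = £180
  M2->B3: 10 × £6 = £60
  M3->B1: 100 × £19 = £1900
Total cost = £2700.
So M2→B3 carries 10 sacks.

10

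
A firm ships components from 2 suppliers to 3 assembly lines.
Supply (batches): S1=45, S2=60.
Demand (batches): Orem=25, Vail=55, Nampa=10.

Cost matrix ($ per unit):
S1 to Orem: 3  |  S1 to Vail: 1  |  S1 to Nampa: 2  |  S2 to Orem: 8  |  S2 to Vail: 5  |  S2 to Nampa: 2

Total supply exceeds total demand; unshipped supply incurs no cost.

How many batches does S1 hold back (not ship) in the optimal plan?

0

Minimum-cost shipments:
  S1 to Orem: 25 × $3 = $75
  S1 to Vail: 20 × $1 = $20
  S2 to Vail: 35 × $5 = $175
  S2 to Nampa: 10 × $2 = $20
Total cost = $290.
S1 ships 45 of its 45, leaving 0.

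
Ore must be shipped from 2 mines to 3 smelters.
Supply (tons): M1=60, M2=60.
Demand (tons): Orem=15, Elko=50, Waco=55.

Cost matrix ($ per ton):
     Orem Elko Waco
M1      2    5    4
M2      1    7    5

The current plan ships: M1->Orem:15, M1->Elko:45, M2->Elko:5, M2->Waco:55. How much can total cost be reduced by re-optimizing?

Current plan cost = 15·2 + 45·5 + 5·7 + 55·5 = $565.
Optimal plan:
  M1->Elko: 50 tons
  M1->Waco: 10 tons
  M2->Orem: 15 tons
  M2->Waco: 45 tons
Optimal cost = $530.
Saving = 565 − 530 = $35.

35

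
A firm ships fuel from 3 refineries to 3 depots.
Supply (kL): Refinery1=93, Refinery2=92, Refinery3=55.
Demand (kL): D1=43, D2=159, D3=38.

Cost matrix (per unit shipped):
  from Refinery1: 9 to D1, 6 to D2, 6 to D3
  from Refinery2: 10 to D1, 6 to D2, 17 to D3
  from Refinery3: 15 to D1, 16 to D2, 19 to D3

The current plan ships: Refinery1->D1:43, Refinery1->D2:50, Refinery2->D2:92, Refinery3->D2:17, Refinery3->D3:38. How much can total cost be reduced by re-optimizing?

Current plan cost = 43·9 + 50·6 + 92·6 + 17·16 + 38·19 = 2233.
Optimal plan:
  Refinery1→D2: 55 × 6 = 330
  Refinery1→D3: 38 × 6 = 228
  Refinery2→D2: 92 × 6 = 552
  Refinery3→D1: 43 × 15 = 645
  Refinery3→D2: 12 × 16 = 192
Optimal cost = 1947.
Saving = 2233 − 1947 = 286.

286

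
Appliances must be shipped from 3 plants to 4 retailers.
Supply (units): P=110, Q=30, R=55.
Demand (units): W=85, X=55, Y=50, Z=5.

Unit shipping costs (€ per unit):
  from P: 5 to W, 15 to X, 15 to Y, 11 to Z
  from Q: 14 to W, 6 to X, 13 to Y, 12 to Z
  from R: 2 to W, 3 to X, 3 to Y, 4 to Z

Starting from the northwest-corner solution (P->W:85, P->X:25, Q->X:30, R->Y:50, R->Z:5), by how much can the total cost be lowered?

25

Current plan cost = 85·5 + 25·15 + 30·6 + 50·3 + 5·4 = €1150.
Optimal plan:
  P->W: 85 × €5 = €425
  P->X: 20 × €15 = €300
  P->Z: 5 × €11 = €55
  Q->X: 30 × €6 = €180
  R->X: 5 × €3 = €15
  R->Y: 50 × €3 = €150
Optimal cost = €1125.
Saving = 1150 − 1125 = €25.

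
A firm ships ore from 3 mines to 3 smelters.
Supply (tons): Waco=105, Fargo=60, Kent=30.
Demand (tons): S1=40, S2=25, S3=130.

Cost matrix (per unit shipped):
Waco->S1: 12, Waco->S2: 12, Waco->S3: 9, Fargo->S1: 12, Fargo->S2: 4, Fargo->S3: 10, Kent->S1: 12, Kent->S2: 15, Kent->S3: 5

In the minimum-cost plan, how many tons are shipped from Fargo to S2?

25

Solving gives:
  Waco->S1: 5 × 12 = 60
  Waco->S3: 100 × 9 = 900
  Fargo->S1: 35 × 12 = 420
  Fargo->S2: 25 × 4 = 100
  Kent->S3: 30 × 5 = 150
Total cost = 1630.
So Fargo→S2 carries 25 tons.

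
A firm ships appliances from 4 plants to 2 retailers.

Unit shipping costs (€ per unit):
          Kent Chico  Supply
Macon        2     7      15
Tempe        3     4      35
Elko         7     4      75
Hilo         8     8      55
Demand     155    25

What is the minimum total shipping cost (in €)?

One minimum-cost allocation:
  Macon->Kent: 15 × €2 = €30
  Tempe->Kent: 35 × €3 = €105
  Elko->Kent: 50 × €7 = €350
  Elko->Chico: 25 × €4 = €100
  Hilo->Kent: 55 × €8 = €440
Total = 30 + 105 + 350 + 100 + 440 = €1025.
(Supply check: Macon ships 15; Tempe ships 35; Elko ships 75; Hilo ships 55.)

1025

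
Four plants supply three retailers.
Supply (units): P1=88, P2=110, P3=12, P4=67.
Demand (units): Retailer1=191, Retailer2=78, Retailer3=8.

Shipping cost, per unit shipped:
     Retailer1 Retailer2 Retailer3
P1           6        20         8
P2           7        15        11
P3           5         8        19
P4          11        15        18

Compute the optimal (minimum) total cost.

Optimal allocation:
  P1->Retailer1: 80 units
  P1->Retailer3: 8 units
  P2->Retailer1: 110 units
  P3->Retailer2: 12 units
  P4->Retailer1: 1 units
  P4->Retailer2: 66 units
Total cost = 2411.
(Supply check: P1 ships 88; P2 ships 110; P3 ships 12; P4 ships 67.)

2411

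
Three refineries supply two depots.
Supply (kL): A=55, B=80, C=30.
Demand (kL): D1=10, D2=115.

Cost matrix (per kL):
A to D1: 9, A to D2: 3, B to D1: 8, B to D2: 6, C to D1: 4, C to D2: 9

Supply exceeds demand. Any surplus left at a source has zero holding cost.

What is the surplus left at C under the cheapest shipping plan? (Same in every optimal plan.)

20

An optimal plan:
  A->D2: 55 × 3 = 165
  B->D2: 60 × 6 = 360
  C->D1: 10 × 4 = 40
Total cost = 565.
C ships 10 of its 30, leaving 20.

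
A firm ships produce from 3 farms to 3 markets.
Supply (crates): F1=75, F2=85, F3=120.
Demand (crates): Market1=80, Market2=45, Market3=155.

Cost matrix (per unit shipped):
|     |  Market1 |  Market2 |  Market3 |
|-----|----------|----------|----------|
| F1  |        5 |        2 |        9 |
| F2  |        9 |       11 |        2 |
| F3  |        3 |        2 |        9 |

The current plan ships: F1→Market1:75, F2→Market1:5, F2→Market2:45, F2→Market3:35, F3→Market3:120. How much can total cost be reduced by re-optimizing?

Current plan cost = 75·5 + 5·9 + 45·11 + 35·2 + 120·9 = 2065.
Optimal plan:
  F1–Market2: 5 × 2 = 10
  F1–Market3: 70 × 9 = 630
  F2–Market3: 85 × 2 = 170
  F3–Market1: 80 × 3 = 240
  F3–Market2: 40 × 2 = 80
Optimal cost = 1130.
Saving = 2065 − 1130 = 935.

935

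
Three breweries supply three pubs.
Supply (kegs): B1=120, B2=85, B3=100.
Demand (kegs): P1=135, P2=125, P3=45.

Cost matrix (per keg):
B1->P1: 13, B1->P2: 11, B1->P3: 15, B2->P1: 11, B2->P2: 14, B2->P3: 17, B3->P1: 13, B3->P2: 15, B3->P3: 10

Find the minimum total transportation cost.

3430

One minimum-cost allocation:
  B1->P2: 120 × 11 = 1320
  B2->P1: 85 × 11 = 935
  B3->P1: 50 × 13 = 650
  B3->P2: 5 × 15 = 75
  B3->P3: 45 × 10 = 450
Total = 1320 + 935 + 650 + 75 + 450 = 3430.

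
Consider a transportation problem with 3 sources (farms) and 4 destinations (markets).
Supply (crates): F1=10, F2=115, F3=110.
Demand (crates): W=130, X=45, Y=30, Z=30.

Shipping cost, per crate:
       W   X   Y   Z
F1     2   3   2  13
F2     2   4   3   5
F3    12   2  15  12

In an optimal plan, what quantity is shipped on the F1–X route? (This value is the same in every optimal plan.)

Optimal shipments:
  F1->Y: 10 × 2 = 20
  F2->W: 95 × 2 = 190
  F2->Y: 20 × 3 = 60
  F3->W: 35 × 12 = 420
  F3->X: 45 × 2 = 90
  F3->Z: 30 × 12 = 360
Total cost = 1140.
The route F1→X is not used.

0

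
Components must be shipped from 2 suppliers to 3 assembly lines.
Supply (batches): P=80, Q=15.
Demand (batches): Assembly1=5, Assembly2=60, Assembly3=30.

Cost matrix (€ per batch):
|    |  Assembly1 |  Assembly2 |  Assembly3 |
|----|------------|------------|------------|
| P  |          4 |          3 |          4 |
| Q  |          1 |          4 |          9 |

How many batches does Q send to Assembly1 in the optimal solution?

5

Solving gives:
  P–Assembly2: 50 × €3 = €150
  P–Assembly3: 30 × €4 = €120
  Q–Assembly1: 5 × €1 = €5
  Q–Assembly2: 10 × €4 = €40
Total cost = €315.
So Q→Assembly1 carries 5 batches.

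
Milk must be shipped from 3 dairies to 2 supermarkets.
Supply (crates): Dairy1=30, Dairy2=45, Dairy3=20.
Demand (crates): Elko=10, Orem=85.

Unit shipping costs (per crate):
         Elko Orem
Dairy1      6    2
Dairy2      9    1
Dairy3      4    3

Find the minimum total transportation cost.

An optimal shipping plan:
  Dairy1 to Orem: 30 × 2 = 60
  Dairy2 to Orem: 45 × 1 = 45
  Dairy3 to Elko: 10 × 4 = 40
  Dairy3 to Orem: 10 × 3 = 30
Total = 60 + 45 + 40 + 30 = 175.
(Supply check: Dairy1 ships 30; Dairy2 ships 45; Dairy3 ships 20.)

175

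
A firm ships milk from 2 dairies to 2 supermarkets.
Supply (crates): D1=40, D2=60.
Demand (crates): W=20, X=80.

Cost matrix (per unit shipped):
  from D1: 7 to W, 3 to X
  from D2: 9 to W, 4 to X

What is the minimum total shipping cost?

440

A cheapest plan:
  D1–W: 20 × 7 = 140
  D1–X: 20 × 3 = 60
  D2–X: 60 × 4 = 240
Total = 140 + 60 + 240 = 440.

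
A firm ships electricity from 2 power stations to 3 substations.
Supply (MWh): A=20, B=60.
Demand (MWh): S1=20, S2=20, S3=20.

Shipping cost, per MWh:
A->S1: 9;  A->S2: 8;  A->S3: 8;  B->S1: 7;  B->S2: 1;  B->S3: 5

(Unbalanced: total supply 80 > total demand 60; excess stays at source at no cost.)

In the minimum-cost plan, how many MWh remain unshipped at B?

0

An optimal plan:
  B to S1: 20 × 7 = 140
  B to S2: 20 × 1 = 20
  B to S3: 20 × 5 = 100
Total cost = 260.
B ships 60 of its 60, leaving 0.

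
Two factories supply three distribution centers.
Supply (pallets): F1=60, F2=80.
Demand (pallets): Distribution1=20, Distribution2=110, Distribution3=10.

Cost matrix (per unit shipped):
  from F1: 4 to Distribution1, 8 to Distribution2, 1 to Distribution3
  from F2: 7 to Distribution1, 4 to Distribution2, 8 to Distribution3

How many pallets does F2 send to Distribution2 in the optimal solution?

80

Optimal shipments:
  F1->Distribution1: 20 pallets
  F1->Distribution2: 30 pallets
  F1->Distribution3: 10 pallets
  F2->Distribution2: 80 pallets
Total cost = 650.
So F2→Distribution2 carries 80 pallets.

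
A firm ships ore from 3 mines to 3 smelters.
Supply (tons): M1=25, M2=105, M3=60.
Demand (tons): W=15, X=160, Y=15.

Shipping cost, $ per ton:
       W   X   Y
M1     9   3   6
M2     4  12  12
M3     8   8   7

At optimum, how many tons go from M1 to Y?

0

The minimum-cost plan:
  M1->X: 25 × $3 = $75
  M2->W: 15 × $4 = $60
  M2->X: 90 × $12 = $1080
  M3->X: 45 × $8 = $360
  M3->Y: 15 × $7 = $105
Total cost = $1680.
The route M1→Y is not used.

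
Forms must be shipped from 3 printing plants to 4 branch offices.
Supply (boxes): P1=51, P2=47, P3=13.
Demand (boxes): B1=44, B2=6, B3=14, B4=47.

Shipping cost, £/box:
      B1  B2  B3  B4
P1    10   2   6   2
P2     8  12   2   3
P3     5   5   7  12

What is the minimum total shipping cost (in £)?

Optimal allocation:
  P1->B2: 6 boxes
  P1->B4: 45 boxes
  P2->B1: 31 boxes
  P2->B3: 14 boxes
  P2->B4: 2 boxes
  P3->B1: 13 boxes
Total cost = £449.
(Supply check: P1 ships 51; P2 ships 47; P3 ships 13.)

449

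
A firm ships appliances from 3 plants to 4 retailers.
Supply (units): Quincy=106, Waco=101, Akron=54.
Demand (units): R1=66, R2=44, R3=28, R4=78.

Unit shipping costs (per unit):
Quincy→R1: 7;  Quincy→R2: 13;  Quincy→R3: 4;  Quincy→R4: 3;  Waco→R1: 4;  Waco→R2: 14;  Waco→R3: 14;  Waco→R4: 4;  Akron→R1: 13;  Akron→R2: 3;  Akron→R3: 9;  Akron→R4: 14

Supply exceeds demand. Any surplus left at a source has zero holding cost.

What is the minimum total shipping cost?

One minimum-cost allocation:
  Quincy→R3: 28 × 4 = 112
  Quincy→R4: 78 × 3 = 234
  Waco→R1: 66 × 4 = 264
  Akron→R2: 44 × 3 = 132
Total = 112 + 234 + 264 + 132 = 742.
(Supply check: Quincy ships 106; Waco ships 66; Akron ships 44.)

742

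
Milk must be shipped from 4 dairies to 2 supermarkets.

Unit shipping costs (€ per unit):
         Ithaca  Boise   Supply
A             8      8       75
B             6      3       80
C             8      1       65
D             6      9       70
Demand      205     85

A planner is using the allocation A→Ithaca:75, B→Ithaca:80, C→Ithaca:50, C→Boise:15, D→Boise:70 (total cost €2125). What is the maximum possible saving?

Current plan cost = 75·8 + 80·6 + 50·8 + 15·1 + 70·9 = €2125.
Optimal plan:
  A to Ithaca: 75 × €8 = €600
  B to Ithaca: 60 × €6 = €360
  B to Boise: 20 × €3 = €60
  C to Boise: 65 × €1 = €65
  D to Ithaca: 70 × €6 = €420
Optimal cost = €1505.
Saving = 2125 − 1505 = €620.

620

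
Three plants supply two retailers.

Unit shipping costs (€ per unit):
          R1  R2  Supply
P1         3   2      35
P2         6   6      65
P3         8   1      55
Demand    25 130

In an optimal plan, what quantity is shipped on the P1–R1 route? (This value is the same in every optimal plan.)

0

The minimum-cost plan:
  P1 to R2: 35 units
  P2 to R1: 25 units
  P2 to R2: 40 units
  P3 to R2: 55 units
Total cost = €515.
The route P1→R1 is not used.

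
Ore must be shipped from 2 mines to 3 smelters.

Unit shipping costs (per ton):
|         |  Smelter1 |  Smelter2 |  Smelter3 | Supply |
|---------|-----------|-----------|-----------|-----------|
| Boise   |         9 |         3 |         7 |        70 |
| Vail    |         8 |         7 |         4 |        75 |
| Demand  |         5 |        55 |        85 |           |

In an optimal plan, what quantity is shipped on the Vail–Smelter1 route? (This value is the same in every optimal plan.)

0

Optimal shipments:
  Boise->Smelter1: 5 × 9 = 45
  Boise->Smelter2: 55 × 3 = 165
  Boise->Smelter3: 10 × 7 = 70
  Vail->Smelter3: 75 × 4 = 300
Total cost = 580.
The route Vail→Smelter1 is not used.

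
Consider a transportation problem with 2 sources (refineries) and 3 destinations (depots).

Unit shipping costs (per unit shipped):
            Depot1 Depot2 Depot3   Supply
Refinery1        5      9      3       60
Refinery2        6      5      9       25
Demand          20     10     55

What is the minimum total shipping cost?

330

An optimal shipping plan:
  Refinery1→Depot1: 5 × 5 = 25
  Refinery1→Depot3: 55 × 3 = 165
  Refinery2→Depot1: 15 × 6 = 90
  Refinery2→Depot2: 10 × 5 = 50
Total = 25 + 165 + 90 + 50 = 330.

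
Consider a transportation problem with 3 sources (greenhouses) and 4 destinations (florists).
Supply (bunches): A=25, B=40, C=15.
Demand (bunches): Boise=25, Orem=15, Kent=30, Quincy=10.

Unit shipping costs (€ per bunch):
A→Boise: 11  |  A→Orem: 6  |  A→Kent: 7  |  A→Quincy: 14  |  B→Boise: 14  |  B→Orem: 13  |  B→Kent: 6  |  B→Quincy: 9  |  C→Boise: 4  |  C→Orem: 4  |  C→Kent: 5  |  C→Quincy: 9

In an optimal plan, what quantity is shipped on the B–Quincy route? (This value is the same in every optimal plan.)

Solving gives:
  A->Boise: 10 × €11 = €110
  A->Orem: 15 × €6 = €90
  B->Kent: 30 × €6 = €180
  B->Quincy: 10 × €9 = €90
  C->Boise: 15 × €4 = €60
Total cost = €530.
So B→Quincy carries 10 bunches.

10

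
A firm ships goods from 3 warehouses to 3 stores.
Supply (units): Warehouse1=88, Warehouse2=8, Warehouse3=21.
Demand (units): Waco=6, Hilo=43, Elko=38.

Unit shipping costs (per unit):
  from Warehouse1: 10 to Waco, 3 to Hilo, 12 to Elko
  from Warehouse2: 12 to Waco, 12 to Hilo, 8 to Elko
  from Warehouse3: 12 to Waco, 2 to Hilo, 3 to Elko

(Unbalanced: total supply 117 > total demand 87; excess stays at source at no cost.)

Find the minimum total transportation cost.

424

A cheapest plan:
  Warehouse1→Waco: 6 × 10 = 60
  Warehouse1→Hilo: 43 × 3 = 129
  Warehouse1→Elko: 9 × 12 = 108
  Warehouse2→Elko: 8 × 8 = 64
  Warehouse3→Elko: 21 × 3 = 63
Total = 60 + 129 + 108 + 64 + 63 = 424.
(Supply check: Warehouse1 ships 58; Warehouse2 ships 8; Warehouse3 ships 21.)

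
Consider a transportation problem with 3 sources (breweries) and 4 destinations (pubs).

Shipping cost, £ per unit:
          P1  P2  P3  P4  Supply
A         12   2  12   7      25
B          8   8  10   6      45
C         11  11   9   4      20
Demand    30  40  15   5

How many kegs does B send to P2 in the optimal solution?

15

Optimal shipments:
  A–P2: 25 × £2 = £50
  B–P1: 30 × £8 = £240
  B–P2: 15 × £8 = £120
  C–P3: 15 × £9 = £135
  C–P4: 5 × £4 = £20
Total cost = £565.
So B→P2 carries 15 kegs.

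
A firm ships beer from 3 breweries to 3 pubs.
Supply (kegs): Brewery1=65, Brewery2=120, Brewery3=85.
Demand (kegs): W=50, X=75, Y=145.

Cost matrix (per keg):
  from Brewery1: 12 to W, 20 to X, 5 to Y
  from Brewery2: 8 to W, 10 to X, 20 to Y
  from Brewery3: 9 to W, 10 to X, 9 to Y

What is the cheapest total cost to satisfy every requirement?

One minimum-cost allocation:
  Brewery1→Y: 65 × 5 = 325
  Brewery2→W: 50 × 8 = 400
  Brewery2→X: 70 × 10 = 700
  Brewery3→X: 5 × 10 = 50
  Brewery3→Y: 80 × 9 = 720
Total = 325 + 400 + 700 + 50 + 720 = 2195.

2195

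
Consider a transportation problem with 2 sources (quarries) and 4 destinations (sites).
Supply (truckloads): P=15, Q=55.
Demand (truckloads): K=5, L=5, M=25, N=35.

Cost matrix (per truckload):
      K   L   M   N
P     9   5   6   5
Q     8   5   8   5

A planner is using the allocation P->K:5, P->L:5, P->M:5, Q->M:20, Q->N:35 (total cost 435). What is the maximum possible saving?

25

Current plan cost = 5·9 + 5·5 + 5·6 + 20·8 + 35·5 = 435.
Optimal plan:
  P to M: 15 × 6 = 90
  Q to K: 5 × 8 = 40
  Q to L: 5 × 5 = 25
  Q to M: 10 × 8 = 80
  Q to N: 35 × 5 = 175
Optimal cost = 410.
Saving = 435 − 410 = 25.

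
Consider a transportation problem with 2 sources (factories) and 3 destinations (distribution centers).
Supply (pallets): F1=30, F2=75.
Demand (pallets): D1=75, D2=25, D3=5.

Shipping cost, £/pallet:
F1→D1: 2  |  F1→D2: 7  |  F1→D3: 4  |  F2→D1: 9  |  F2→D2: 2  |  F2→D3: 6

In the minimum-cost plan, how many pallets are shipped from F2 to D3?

Solving gives:
  F1->D1: 30 pallets
  F2->D1: 45 pallets
  F2->D2: 25 pallets
  F2->D3: 5 pallets
Total cost = £545.
So F2→D3 carries 5 pallets.

5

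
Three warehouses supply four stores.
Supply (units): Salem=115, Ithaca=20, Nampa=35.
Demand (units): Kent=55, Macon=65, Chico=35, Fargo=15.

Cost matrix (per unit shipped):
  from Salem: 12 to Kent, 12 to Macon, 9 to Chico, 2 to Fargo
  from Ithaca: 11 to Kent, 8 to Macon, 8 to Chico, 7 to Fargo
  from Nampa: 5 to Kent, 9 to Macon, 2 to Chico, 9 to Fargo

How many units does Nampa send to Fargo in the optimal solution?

Solving gives:
  Salem->Kent: 20 × 12 = 240
  Salem->Macon: 45 × 12 = 540
  Salem->Chico: 35 × 9 = 315
  Salem->Fargo: 15 × 2 = 30
  Ithaca->Macon: 20 × 8 = 160
  Nampa->Kent: 35 × 5 = 175
Total cost = 1460.
The route Nampa→Fargo is not used.

0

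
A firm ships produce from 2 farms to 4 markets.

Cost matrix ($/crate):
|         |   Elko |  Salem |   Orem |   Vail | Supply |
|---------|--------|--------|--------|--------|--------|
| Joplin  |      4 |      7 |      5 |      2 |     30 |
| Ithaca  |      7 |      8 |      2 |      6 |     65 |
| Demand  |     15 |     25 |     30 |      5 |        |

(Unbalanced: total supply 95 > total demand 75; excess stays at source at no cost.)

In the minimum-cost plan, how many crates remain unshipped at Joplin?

0

Minimum-cost shipments:
  Joplin to Elko: 15 × $4 = $60
  Joplin to Salem: 10 × $7 = $70
  Joplin to Vail: 5 × $2 = $10
  Ithaca to Salem: 15 × $8 = $120
  Ithaca to Orem: 30 × $2 = $60
Total cost = $320.
Joplin ships 30 of its 30, leaving 0.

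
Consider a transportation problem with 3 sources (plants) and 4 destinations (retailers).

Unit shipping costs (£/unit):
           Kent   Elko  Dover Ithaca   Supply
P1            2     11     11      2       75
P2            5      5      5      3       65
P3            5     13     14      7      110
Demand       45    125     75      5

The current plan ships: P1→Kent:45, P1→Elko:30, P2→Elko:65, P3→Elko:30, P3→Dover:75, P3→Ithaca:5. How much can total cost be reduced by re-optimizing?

90

Current plan cost = 45·2 + 30·11 + 65·5 + 30·13 + 75·14 + 5·7 = £2220.
Optimal plan:
  P1→Kent: 45 × £2 = £90
  P1→Elko: 15 × £11 = £165
  P1→Dover: 10 × £11 = £110
  P1→Ithaca: 5 × £2 = £10
  P2→Dover: 65 × £5 = £325
  P3→Elko: 110 × £13 = £1430
Optimal cost = £2130.
Saving = 2220 − 2130 = £90.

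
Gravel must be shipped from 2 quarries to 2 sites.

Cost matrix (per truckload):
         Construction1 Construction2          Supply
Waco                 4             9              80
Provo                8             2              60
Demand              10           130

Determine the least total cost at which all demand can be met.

790

A cheapest plan:
  Waco→Construction1: 10 truckloads
  Waco→Construction2: 70 truckloads
  Provo→Construction2: 60 truckloads
Total cost = 790.
(Supply check: Waco ships 80; Provo ships 60.)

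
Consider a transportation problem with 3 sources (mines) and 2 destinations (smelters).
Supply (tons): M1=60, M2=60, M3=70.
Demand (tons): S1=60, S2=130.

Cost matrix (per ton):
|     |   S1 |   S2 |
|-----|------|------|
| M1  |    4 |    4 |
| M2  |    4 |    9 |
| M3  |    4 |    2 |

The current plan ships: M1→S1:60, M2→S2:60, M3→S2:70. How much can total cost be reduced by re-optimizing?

Current plan cost = 60·4 + 60·9 + 70·2 = 920.
Optimal plan:
  M1–S2: 60 × 4 = 240
  M2–S1: 60 × 4 = 240
  M3–S2: 70 × 2 = 140
Optimal cost = 620.
Saving = 920 − 620 = 300.

300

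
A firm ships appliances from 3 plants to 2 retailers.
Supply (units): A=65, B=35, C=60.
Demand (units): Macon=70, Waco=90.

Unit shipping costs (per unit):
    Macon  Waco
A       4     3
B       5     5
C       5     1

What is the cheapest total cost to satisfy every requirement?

465

Optimal allocation:
  A->Macon: 35 × 4 = 140
  A->Waco: 30 × 3 = 90
  B->Macon: 35 × 5 = 175
  C->Waco: 60 × 1 = 60
Total = 140 + 90 + 175 + 60 = 465.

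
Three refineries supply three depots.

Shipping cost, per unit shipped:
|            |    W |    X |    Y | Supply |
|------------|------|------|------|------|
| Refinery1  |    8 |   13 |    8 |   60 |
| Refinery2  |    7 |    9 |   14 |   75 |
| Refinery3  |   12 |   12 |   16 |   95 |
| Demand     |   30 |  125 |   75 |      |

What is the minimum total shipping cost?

An optimal shipping plan:
  Refinery1–Y: 60 × 8 = 480
  Refinery2–W: 30 × 7 = 210
  Refinery2–X: 45 × 9 = 405
  Refinery3–X: 80 × 12 = 960
  Refinery3–Y: 15 × 16 = 240
Total = 480 + 210 + 405 + 960 + 240 = 2295.

2295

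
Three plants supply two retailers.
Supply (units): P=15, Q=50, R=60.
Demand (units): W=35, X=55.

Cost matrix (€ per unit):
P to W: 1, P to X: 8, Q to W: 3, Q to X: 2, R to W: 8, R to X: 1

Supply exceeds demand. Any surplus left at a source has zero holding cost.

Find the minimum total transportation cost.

130

Optimal allocation:
  P–W: 15 × €1 = €15
  Q–W: 20 × €3 = €60
  R–X: 55 × €1 = €55
Total = 15 + 60 + 55 = €130.
(Supply check: P ships 15; Q ships 20; R ships 55.)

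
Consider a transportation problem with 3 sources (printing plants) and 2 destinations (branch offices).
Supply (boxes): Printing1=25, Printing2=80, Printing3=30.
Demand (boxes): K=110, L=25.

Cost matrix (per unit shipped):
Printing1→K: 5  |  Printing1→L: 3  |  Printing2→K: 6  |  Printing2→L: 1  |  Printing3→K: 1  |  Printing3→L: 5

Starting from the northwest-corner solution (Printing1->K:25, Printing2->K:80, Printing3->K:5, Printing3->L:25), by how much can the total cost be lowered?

225

Current plan cost = 25·5 + 80·6 + 5·1 + 25·5 = 735.
Optimal plan:
  Printing1–K: 25 × 5 = 125
  Printing2–K: 55 × 6 = 330
  Printing2–L: 25 × 1 = 25
  Printing3–K: 30 × 1 = 30
Optimal cost = 510.
Saving = 735 − 510 = 225.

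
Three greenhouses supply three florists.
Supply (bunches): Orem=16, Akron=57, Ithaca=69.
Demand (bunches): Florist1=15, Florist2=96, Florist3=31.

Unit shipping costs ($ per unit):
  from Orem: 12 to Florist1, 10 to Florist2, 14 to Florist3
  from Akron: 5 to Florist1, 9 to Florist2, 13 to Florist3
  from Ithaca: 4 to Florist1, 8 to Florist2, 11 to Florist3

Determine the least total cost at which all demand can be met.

1258

Optimal allocation:
  Orem–Florist2: 16 bunches
  Akron–Florist1: 15 bunches
  Akron–Florist2: 42 bunches
  Ithaca–Florist2: 38 bunches
  Ithaca–Florist3: 31 bunches
Total cost = $1258.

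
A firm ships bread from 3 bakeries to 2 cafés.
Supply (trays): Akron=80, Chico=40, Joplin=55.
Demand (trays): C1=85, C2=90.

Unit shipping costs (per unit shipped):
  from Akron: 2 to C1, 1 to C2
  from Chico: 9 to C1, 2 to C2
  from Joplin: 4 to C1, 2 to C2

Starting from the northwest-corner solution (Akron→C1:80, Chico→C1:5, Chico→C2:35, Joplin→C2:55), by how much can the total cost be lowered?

Current plan cost = 80·2 + 5·9 + 35·2 + 55·2 = 385.
Optimal plan:
  Akron to C1: 80 × 2 = 160
  Chico to C2: 40 × 2 = 80
  Joplin to C1: 5 × 4 = 20
  Joplin to C2: 50 × 2 = 100
Optimal cost = 360.
Saving = 385 − 360 = 25.

25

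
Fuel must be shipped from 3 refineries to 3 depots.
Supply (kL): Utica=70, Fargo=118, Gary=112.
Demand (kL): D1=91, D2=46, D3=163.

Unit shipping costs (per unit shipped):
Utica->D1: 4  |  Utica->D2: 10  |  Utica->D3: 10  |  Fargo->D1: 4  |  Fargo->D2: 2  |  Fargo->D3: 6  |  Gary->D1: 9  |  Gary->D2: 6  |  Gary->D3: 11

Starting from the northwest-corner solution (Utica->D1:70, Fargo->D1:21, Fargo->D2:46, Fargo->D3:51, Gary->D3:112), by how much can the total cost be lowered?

Current plan cost = 70·4 + 21·4 + 46·2 + 51·6 + 112·11 = 1994.
Optimal plan:
  Utica→D1: 70 × 4 = 280
  Fargo→D3: 118 × 6 = 708
  Gary→D1: 21 × 9 = 189
  Gary→D2: 46 × 6 = 276
  Gary→D3: 45 × 11 = 495
Optimal cost = 1948.
Saving = 1994 − 1948 = 46.

46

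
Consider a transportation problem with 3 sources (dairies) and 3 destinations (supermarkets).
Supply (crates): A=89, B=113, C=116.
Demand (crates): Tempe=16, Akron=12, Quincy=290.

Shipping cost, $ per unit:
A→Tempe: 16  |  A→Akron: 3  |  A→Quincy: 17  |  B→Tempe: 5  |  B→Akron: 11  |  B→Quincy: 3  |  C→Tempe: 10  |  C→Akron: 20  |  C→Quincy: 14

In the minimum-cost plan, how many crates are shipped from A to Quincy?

77

Solving gives:
  A→Akron: 12 crates
  A→Quincy: 77 crates
  B→Quincy: 113 crates
  C→Tempe: 16 crates
  C→Quincy: 100 crates
Total cost = $3244.
So A→Quincy carries 77 crates.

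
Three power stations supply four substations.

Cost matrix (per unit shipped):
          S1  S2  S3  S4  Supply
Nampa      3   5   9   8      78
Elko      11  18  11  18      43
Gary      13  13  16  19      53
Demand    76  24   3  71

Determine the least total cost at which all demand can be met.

1751

An optimal shipping plan:
  Nampa→S1: 7 MWh
  Nampa→S4: 71 MWh
  Elko→S1: 40 MWh
  Elko→S3: 3 MWh
  Gary→S1: 29 MWh
  Gary→S2: 24 MWh
Total cost = 1751.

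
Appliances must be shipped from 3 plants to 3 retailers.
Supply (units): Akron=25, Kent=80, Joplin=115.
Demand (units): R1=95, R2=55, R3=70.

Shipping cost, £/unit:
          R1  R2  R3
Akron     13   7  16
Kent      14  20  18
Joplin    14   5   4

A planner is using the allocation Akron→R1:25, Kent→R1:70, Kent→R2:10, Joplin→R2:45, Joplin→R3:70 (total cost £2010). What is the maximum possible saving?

Current plan cost = 25·13 + 70·14 + 10·20 + 45·5 + 70·4 = £2010.
Optimal plan:
  Akron–R1: 15 units
  Akron–R2: 10 units
  Kent–R1: 80 units
  Joplin–R2: 45 units
  Joplin–R3: 70 units
Optimal cost = £1890.
Saving = 2010 − 1890 = £120.

120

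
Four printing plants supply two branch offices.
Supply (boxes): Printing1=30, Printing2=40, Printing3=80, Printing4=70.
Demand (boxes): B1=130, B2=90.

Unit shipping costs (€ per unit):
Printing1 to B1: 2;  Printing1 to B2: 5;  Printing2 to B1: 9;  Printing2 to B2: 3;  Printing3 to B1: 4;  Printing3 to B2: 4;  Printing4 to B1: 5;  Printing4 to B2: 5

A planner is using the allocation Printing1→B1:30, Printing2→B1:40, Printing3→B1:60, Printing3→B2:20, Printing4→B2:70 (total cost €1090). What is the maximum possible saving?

240

Current plan cost = 30·2 + 40·9 + 60·4 + 20·4 + 70·5 = €1090.
Optimal plan:
  Printing1 to B1: 30 × €2 = €60
  Printing2 to B2: 40 × €3 = €120
  Printing3 to B1: 80 × €4 = €320
  Printing4 to B1: 20 × €5 = €100
  Printing4 to B2: 50 × €5 = €250
Optimal cost = €850.
Saving = 1090 − 850 = €240.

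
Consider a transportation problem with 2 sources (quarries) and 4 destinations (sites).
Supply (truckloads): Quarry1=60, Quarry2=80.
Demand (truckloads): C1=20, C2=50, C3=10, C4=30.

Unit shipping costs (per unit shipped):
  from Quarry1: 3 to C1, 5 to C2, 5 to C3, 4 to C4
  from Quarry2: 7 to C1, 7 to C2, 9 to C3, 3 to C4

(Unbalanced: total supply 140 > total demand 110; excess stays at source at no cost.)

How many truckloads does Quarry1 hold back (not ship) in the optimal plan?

An optimal plan:
  Quarry1->C1: 20 truckloads
  Quarry1->C2: 30 truckloads
  Quarry1->C3: 10 truckloads
  Quarry2->C2: 20 truckloads
  Quarry2->C4: 30 truckloads
Total cost = 490.
Quarry1 ships 60 of its 60, leaving 0.

0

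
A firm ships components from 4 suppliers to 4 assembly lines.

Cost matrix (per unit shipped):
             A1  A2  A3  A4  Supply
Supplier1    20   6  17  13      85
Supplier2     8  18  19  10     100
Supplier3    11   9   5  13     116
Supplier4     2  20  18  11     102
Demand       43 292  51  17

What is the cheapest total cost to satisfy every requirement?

Optimal allocation:
  Supplier1->A2: 85 batches
  Supplier2->A2: 100 batches
  Supplier3->A2: 65 batches
  Supplier3->A3: 51 batches
  Supplier4->A1: 43 batches
  Supplier4->A2: 42 batches
  Supplier4->A4: 17 batches
Total cost = 4263.

4263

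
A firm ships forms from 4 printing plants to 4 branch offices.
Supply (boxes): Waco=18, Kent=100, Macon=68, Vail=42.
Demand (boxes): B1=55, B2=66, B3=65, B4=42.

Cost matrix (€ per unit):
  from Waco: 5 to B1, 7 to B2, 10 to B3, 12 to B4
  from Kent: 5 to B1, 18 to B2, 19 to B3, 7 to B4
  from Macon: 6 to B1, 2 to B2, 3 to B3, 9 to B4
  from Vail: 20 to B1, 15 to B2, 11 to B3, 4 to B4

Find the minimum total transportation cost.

An optimal shipping plan:
  Waco->B2: 18 × €7 = €126
  Kent->B1: 55 × €5 = €275
  Kent->B2: 3 × €18 = €54
  Kent->B4: 42 × €7 = €294
  Macon->B2: 45 × €2 = €90
  Macon->B3: 23 × €3 = €69
  Vail->B3: 42 × €11 = €462
Total = 126 + 275 + 54 + 294 + 90 + 69 + 462 = €1370.
(Supply check: Waco ships 18; Kent ships 100; Macon ships 68; Vail ships 42.)

1370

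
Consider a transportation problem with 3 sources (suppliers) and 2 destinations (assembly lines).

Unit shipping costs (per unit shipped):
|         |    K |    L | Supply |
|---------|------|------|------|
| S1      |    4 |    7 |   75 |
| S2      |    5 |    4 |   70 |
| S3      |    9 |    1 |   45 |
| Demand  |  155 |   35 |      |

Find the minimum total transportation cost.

775

An optimal shipping plan:
  S1–K: 75 × 4 = 300
  S2–K: 70 × 5 = 350
  S3–K: 10 × 9 = 90
  S3–L: 35 × 1 = 35
Total = 300 + 350 + 90 + 35 = 775.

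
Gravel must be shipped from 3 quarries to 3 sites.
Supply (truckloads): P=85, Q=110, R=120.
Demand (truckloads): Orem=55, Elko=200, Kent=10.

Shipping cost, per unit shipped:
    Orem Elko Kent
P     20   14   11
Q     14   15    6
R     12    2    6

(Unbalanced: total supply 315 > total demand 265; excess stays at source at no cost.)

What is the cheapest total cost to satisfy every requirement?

Optimal allocation:
  P to Elko: 80 × 14 = 1120
  Q to Orem: 55 × 14 = 770
  Q to Kent: 10 × 6 = 60
  R to Elko: 120 × 2 = 240
Total = 1120 + 770 + 60 + 240 = 2190.
(Supply check: P ships 80; Q ships 65; R ships 120.)

2190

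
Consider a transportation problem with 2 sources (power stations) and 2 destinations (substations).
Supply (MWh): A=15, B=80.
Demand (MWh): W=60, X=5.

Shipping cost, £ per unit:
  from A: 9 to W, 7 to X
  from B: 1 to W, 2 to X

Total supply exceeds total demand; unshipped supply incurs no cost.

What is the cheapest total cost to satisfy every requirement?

70

An optimal shipping plan:
  B→W: 60 × £1 = £60
  B→X: 5 × £2 = £10
Total = 60 + 10 = £70.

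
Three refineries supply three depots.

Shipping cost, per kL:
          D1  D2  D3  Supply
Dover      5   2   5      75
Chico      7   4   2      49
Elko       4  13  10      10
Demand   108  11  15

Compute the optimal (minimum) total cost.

650

Optimal allocation:
  Dover–D1: 64 kL
  Dover–D2: 11 kL
  Chico–D1: 34 kL
  Chico–D3: 15 kL
  Elko–D1: 10 kL
Total cost = 650.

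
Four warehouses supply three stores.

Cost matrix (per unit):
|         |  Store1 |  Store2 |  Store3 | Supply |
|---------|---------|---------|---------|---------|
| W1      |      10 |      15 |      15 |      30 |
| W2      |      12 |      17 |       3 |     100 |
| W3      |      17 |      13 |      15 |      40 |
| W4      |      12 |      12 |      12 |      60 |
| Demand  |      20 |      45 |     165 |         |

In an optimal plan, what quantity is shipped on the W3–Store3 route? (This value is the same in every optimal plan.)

0

The minimum-cost plan:
  W1–Store1: 20 units
  W1–Store2: 5 units
  W1–Store3: 5 units
  W2–Store3: 100 units
  W3–Store2: 40 units
  W4–Store3: 60 units
Total cost = 1890.
The route W3→Store3 is not used.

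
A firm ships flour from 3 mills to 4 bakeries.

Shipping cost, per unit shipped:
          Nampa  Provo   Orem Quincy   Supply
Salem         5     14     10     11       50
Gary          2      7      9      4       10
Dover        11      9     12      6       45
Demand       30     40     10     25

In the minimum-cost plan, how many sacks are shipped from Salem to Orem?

Optimal shipments:
  Salem->Nampa: 30 × 5 = 150
  Salem->Provo: 10 × 14 = 140
  Salem->Orem: 10 × 10 = 100
  Gary->Provo: 10 × 7 = 70
  Dover->Provo: 20 × 9 = 180
  Dover->Quincy: 25 × 6 = 150
Total cost = 790.
So Salem→Orem carries 10 sacks.

10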